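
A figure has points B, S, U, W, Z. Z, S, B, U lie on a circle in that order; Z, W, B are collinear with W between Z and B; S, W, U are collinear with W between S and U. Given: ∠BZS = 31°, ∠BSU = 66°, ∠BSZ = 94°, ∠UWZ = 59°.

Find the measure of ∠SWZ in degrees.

1. ∠SBZ = 55°  [△ZSB]
2. ∠BWS = 59°  [△SWB]
3. ∠SWZ = 121°  [linear pair at W on ZB]

∠SWZ = 121°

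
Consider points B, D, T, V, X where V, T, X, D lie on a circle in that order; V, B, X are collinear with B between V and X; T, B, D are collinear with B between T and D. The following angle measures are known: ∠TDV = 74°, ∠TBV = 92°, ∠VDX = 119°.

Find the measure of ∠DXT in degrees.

1. ∠TXV = 74°  [same arc VT]
2. ∠TBX = 88°  [linear pair at B on VX]
3. ∠VTX = 61°  [cyclic VTXD, opposite ∠T+∠D]
4. ∠TVX = 45°  [△VTX]
5. ∠DTX = 18°  [△TBX]
6. ∠TDX = 45°  [same arc TX]
7. ∠DXT = 117°  [△TXD]

∠DXT = 117°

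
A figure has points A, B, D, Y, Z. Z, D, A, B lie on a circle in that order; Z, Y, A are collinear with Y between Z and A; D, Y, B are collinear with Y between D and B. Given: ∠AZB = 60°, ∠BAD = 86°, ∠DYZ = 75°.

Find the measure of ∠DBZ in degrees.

∠DBZ = 15°

1. ∠ADB = 60°  [same arc AB]
2. ∠AYD = 105°  [linear pair at Y on ZA]
3. ∠DAZ = 15°  [△DYA]
4. ∠DBZ = 15°  [same arc ZD]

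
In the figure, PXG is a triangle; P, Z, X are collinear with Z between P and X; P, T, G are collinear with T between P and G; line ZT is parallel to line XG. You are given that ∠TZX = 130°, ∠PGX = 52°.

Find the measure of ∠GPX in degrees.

1. ∠PZT = 50°  [linear pair at Z on PX]
2. ∠PTZ = 52°  [ZT∥XG, corresponding at T]
3. ∠TPZ = 78°  [△PZT]
4. ∠GPX = 78°  [Z on PX, T on PG]

∠GPX = 78°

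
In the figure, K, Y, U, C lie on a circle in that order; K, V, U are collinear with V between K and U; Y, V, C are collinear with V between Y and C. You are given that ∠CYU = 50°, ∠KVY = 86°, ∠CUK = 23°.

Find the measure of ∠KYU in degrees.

1. ∠CKU = 50°  [same arc UC]
2. ∠KCU = 107°  [△KUC]
3. ∠KYU = 73°  [cyclic KYUC, opposite ∠Y+∠C]

∠KYU = 73°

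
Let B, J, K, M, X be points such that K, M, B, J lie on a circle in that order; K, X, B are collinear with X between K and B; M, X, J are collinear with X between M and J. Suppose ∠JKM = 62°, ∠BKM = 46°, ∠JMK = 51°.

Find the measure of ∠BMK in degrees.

1. ∠KJM = 67°  [△KMJ]
2. ∠KBM = 67°  [same arc KM]
3. ∠BMK = 67°  [△KMB]

∠BMK = 67°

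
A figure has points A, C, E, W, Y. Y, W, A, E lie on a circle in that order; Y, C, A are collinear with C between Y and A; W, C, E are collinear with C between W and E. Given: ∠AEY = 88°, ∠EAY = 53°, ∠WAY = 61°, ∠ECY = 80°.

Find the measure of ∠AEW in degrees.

∠AEW = 27°

1. ∠AWY = 92°  [cyclic YWAE, opposite ∠W+∠E]
2. ∠AYW = 27°  [△YWA]
3. ∠AEW = 27°  [same arc WA]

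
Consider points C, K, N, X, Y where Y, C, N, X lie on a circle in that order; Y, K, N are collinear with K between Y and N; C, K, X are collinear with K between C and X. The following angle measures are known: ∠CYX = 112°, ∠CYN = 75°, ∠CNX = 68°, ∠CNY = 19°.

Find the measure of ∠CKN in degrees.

∠CKN = 124°

1. ∠CXN = 75°  [same arc CN]
2. ∠NCX = 37°  [△CNX]
3. ∠CKN = 124°  [△CKN]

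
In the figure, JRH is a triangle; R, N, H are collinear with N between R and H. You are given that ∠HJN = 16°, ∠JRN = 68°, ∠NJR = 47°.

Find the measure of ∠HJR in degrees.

1. ∠JNR = 65°  [△JRN]
2. ∠HRJ = 68°  [N on ray RH]
3. ∠HNJ = 115°  [linear pair at N on RH]
4. ∠JHN = 49°  [△JNH]
5. ∠JHR = 49°  [N on ray HR]
6. ∠HJR = 63°  [△JRH]

∠HJR = 63°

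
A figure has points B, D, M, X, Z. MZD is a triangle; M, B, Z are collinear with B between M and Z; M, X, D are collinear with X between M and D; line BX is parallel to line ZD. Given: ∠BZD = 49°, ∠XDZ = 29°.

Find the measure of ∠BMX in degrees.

1. ∠DZM = 49°  [B on ray ZM]
2. ∠MDZ = 29°  [X on ray DM]
3. ∠DMZ = 102°  [△MZD]
4. ∠BMX = 102°  [B on MZ, X on MD]

∠BMX = 102°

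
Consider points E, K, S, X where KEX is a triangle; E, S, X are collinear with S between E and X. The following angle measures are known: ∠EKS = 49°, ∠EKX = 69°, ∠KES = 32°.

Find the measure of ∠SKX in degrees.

1. ∠ESK = 99°  [△KES]
2. ∠KEX = 32°  [S on ray EX]
3. ∠KSX = 81°  [linear pair at S on EX]
4. ∠EXK = 79°  [△KEX]
5. ∠KXS = 79°  [S on ray XE]
6. ∠SKX = 20°  [△KSX]

∠SKX = 20°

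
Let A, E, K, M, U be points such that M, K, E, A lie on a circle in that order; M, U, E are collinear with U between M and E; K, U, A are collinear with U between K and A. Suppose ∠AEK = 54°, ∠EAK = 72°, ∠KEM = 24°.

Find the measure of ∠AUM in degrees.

∠AUM = 102°

1. ∠AKE = 54°  [△KEA]
2. ∠KAM = 24°  [same arc MK]
3. ∠AME = 54°  [same arc EA]
4. ∠AUM = 102°  [△MUA]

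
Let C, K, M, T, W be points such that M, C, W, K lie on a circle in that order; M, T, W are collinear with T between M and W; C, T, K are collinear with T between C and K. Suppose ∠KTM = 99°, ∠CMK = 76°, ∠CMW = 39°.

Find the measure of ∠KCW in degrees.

∠KCW = 37°

1. ∠CWK = 104°  [cyclic MCWK, opposite ∠M+∠W]
2. ∠CKW = 39°  [same arc CW]
3. ∠KCW = 37°  [△CWK]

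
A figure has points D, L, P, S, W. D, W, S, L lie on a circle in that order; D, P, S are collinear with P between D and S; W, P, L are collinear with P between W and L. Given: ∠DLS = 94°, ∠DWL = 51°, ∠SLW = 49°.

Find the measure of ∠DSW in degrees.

∠DSW = 45°

1. ∠DWS = 86°  [cyclic DWSL, opposite ∠W+∠L]
2. ∠SDW = 49°  [same arc WS]
3. ∠DSW = 45°  [△DWS]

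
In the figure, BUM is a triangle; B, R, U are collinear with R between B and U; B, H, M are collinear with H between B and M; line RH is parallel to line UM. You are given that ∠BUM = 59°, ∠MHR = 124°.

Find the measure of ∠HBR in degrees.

1. ∠BRH = 59°  [RH∥UM, corresponding at R]
2. ∠BHR = 56°  [linear pair at H on BM]
3. ∠HBR = 65°  [△BRH]

∠HBR = 65°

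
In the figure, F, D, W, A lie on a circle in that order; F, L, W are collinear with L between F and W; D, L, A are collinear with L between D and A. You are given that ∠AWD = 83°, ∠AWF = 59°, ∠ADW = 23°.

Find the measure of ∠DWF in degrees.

∠DWF = 24°

1. ∠AFD = 97°  [cyclic FDWA, opposite ∠F+∠W]
2. ∠ADF = 59°  [same arc FA]
3. ∠DAF = 24°  [△FDA]
4. ∠DWF = 24°  [same arc FD]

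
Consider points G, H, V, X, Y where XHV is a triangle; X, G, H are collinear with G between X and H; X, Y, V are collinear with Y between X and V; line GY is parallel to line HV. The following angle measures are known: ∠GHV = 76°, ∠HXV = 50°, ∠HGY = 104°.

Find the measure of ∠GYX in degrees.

1. ∠VHX = 76°  [G on ray HX]
2. ∠HVX = 54°  [△XHV]
3. ∠GYX = 54°  [GY∥HV, corresponding at Y]

∠GYX = 54°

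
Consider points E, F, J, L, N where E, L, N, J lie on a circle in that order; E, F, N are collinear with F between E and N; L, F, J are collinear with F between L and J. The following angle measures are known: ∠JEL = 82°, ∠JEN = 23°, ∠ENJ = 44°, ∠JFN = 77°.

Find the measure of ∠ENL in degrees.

1. ∠EJN = 113°  [△ENJ]
2. ∠ELJ = 44°  [same arc EJ]
3. ∠EFL = 77°  [vertical angles at F]
4. ∠ELN = 67°  [cyclic ELNJ, opposite ∠L+∠J]
5. ∠LEN = 59°  [△EFL]
6. ∠ENL = 54°  [△ELN]

∠ENL = 54°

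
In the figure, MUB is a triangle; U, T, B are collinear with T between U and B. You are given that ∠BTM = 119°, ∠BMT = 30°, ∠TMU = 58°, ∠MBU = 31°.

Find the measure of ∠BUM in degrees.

1. ∠MTU = 61°  [linear pair at T on UB]
2. ∠MUT = 61°  [△MUT]
3. ∠BUM = 61°  [T on ray UB]

∠BUM = 61°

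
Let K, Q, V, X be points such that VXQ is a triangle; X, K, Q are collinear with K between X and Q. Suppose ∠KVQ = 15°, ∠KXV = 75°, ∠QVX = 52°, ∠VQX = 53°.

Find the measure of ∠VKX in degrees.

1. ∠KQV = 53°  [K on ray QX]
2. ∠QKV = 112°  [△VKQ]
3. ∠VKX = 68°  [linear pair at K on XQ]

∠VKX = 68°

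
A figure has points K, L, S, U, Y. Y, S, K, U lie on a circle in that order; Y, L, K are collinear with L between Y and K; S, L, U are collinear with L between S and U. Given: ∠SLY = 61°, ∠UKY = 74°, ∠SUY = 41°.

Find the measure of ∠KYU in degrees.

∠KYU = 20°

1. ∠KLU = 61°  [vertical angles at L]
2. ∠ULY = 119°  [linear pair at L on YK]
3. ∠KYU = 20°  [△YLU]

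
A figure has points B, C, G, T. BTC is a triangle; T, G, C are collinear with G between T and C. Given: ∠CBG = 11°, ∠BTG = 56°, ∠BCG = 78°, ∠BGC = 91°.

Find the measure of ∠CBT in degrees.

1. ∠BTC = 56°  [G on ray TC]
2. ∠BCT = 78°  [G on ray CT]
3. ∠CBT = 46°  [△BTC]

∠CBT = 46°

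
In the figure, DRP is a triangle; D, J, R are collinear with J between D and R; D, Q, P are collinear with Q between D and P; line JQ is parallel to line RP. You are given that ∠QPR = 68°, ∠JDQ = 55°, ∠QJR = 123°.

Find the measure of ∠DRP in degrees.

1. ∠DPR = 68°  [Q on ray PD]
2. ∠PDR = 55°  [J on DR, Q on DP]
3. ∠DRP = 57°  [△DRP]

∠DRP = 57°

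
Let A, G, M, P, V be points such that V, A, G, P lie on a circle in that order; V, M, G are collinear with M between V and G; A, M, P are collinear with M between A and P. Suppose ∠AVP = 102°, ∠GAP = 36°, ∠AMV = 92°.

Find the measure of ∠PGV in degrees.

∠PGV = 22°

1. ∠AGP = 78°  [cyclic VAGP, opposite ∠V+∠G]
2. ∠APG = 66°  [△AGP]
3. ∠GMP = 92°  [vertical angles at M]
4. ∠PGV = 22°  [△GMP]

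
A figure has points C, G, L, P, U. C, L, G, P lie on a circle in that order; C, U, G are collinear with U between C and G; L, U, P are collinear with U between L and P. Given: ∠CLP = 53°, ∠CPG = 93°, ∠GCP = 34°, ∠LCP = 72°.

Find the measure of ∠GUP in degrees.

1. ∠CPL = 55°  [△CLP]
2. ∠CUP = 91°  [△CUP]
3. ∠GUP = 89°  [linear pair at U on CG]

∠GUP = 89°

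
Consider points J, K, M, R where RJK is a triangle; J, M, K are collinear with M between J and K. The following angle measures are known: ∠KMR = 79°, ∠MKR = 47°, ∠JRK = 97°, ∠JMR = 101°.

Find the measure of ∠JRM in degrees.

∠JRM = 43°

1. ∠JKR = 47°  [M on ray KJ]
2. ∠KJR = 36°  [△RJK]
3. ∠MJR = 36°  [M on ray JK]
4. ∠JRM = 43°  [△RJM]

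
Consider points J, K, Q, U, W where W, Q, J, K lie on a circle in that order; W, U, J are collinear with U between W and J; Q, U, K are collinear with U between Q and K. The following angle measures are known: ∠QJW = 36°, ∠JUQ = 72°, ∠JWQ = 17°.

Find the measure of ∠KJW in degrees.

1. ∠KUW = 72°  [vertical angles at U]
2. ∠JKQ = 17°  [same arc QJ]
3. ∠JUK = 108°  [linear pair at U on WJ]
4. ∠KJW = 55°  [△JUK]

∠KJW = 55°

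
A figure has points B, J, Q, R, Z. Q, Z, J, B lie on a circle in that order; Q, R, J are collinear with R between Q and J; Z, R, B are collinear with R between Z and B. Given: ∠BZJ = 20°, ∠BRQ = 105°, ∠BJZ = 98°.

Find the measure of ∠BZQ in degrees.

1. ∠BQJ = 20°  [same arc JB]
2. ∠QBZ = 55°  [△QRB]
3. ∠BQZ = 82°  [cyclic QZJB, opposite ∠Q+∠J]
4. ∠BZQ = 43°  [△QZB]

∠BZQ = 43°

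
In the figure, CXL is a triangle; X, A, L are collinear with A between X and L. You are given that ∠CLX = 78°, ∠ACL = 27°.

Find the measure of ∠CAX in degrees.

1. ∠ALC = 78°  [A on ray LX]
2. ∠CAL = 75°  [△CAL]
3. ∠CAX = 105°  [linear pair at A on XL]

∠CAX = 105°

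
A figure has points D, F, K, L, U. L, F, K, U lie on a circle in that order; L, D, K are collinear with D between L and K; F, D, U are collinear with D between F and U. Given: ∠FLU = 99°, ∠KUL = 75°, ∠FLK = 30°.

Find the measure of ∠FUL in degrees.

1. ∠KFL = 105°  [cyclic LFKU, opposite ∠F+∠U]
2. ∠FKL = 45°  [△LFK]
3. ∠FUL = 45°  [same arc LF]

∠FUL = 45°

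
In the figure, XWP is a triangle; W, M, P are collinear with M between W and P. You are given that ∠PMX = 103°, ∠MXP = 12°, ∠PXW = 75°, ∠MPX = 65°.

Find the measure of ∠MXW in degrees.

1. ∠WMX = 77°  [linear pair at M on WP]
2. ∠WPX = 65°  [M on ray PW]
3. ∠PWX = 40°  [△XWP]
4. ∠MWX = 40°  [M on ray WP]
5. ∠MXW = 63°  [△XWM]

∠MXW = 63°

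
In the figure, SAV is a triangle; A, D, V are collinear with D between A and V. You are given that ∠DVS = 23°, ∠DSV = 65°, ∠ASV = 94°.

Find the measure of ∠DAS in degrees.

1. ∠AVS = 23°  [D on ray VA]
2. ∠SAV = 63°  [△SAV]
3. ∠DAS = 63°  [D on ray AV]

∠DAS = 63°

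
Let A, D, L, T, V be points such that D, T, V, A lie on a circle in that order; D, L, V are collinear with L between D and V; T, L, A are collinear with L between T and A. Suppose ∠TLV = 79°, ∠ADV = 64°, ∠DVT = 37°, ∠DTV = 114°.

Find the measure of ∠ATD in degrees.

∠ATD = 50°

1. ∠DLT = 101°  [linear pair at L on DV]
2. ∠TDV = 29°  [△DTV]
3. ∠ATD = 50°  [△DLT]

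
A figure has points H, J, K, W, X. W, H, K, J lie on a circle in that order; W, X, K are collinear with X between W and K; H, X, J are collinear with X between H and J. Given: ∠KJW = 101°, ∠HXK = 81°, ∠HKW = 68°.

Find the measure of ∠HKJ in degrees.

∠HKJ = 116°

1. ∠KHW = 79°  [cyclic WHKJ, opposite ∠H+∠J]
2. ∠HXW = 99°  [linear pair at X on WK]
3. ∠HJW = 68°  [same arc WH]
4. ∠HWK = 33°  [△WHK]
5. ∠JHW = 48°  [△WXH]
6. ∠HWJ = 64°  [△WHJ]
7. ∠HKJ = 116°  [cyclic WHKJ, opposite ∠W+∠K]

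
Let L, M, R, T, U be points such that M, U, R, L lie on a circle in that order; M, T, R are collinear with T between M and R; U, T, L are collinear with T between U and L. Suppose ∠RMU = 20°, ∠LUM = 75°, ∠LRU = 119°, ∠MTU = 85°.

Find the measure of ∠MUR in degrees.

1. ∠RLU = 20°  [same arc UR]
2. ∠LUR = 41°  [△URL]
3. ∠RTU = 95°  [linear pair at T on MR]
4. ∠MRU = 44°  [△UTR]
5. ∠MUR = 116°  [△MUR]

∠MUR = 116°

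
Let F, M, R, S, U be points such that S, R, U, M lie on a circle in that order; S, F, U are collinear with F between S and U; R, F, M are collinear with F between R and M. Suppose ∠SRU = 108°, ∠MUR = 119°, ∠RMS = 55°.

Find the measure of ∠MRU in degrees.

∠MRU = 44°

1. ∠RUS = 55°  [same arc SR]
2. ∠RSU = 17°  [△SRU]
3. ∠RMU = 17°  [same arc RU]
4. ∠MRU = 44°  [△RUM]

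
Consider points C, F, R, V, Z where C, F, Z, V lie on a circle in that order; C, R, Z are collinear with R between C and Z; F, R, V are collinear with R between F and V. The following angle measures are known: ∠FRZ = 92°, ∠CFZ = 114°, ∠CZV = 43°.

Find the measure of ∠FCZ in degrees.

∠FCZ = 49°

1. ∠CRF = 88°  [linear pair at R on CZ]
2. ∠CFV = 43°  [same arc CV]
3. ∠FCZ = 49°  [△CRF]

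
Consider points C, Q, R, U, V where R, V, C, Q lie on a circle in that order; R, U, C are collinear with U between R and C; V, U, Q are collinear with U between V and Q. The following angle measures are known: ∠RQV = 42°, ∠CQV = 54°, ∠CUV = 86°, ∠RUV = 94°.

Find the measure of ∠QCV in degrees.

1. ∠RCV = 42°  [same arc RV]
2. ∠CVQ = 52°  [△VUC]
3. ∠QCV = 74°  [△VCQ]

∠QCV = 74°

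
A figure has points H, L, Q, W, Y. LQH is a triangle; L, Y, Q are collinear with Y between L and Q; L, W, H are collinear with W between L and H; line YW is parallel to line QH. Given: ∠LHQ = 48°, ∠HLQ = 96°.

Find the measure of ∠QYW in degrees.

∠QYW = 144°

1. ∠HQL = 36°  [△LQH]
2. ∠LYW = 36°  [YW∥QH, corresponding at Y]
3. ∠QYW = 144°  [linear pair at Y on LQ]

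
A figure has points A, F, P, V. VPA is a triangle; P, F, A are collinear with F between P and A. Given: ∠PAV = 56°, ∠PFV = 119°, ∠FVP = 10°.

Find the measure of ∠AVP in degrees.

∠AVP = 73°

1. ∠FPV = 51°  [△VPF]
2. ∠APV = 51°  [F on ray PA]
3. ∠AVP = 73°  [△VPA]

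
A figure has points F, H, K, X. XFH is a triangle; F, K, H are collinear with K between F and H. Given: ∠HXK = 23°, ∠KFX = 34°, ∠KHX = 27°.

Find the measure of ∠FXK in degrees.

1. ∠HKX = 130°  [△XKH]
2. ∠FKX = 50°  [linear pair at K on FH]
3. ∠FXK = 96°  [△XFK]

∠FXK = 96°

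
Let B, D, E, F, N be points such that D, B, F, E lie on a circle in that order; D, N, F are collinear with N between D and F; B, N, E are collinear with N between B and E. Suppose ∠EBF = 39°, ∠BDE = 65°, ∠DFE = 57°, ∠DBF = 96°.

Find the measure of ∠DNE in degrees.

1. ∠EDF = 39°  [same arc FE]
2. ∠DBE = 57°  [same arc DE]
3. ∠BED = 58°  [△DBE]
4. ∠DNE = 83°  [△DNE]

∠DNE = 83°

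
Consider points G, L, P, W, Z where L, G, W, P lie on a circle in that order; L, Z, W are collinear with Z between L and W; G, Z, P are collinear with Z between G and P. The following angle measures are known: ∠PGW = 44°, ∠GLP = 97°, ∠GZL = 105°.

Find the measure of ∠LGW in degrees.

1. ∠GWP = 83°  [cyclic LGWP, opposite ∠L+∠W]
2. ∠GZW = 75°  [linear pair at Z on LW]
3. ∠GPW = 53°  [△GWP]
4. ∠GWL = 61°  [△GZW]
5. ∠GLW = 53°  [same arc GW]
6. ∠LGW = 66°  [△LGW]

∠LGW = 66°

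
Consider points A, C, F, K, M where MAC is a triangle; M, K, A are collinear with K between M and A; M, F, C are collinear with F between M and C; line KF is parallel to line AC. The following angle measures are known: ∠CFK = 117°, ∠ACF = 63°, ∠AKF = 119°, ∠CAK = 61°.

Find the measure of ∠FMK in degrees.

1. ∠KFM = 63°  [linear pair at F on MC]
2. ∠FKM = 61°  [linear pair at K on MA]
3. ∠FMK = 56°  [△MKF]

∠FMK = 56°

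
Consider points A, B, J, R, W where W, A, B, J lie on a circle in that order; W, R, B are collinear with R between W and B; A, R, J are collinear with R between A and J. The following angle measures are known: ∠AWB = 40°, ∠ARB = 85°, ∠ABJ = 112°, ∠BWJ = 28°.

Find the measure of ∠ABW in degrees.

∠ABW = 67°

1. ∠AJB = 40°  [same arc AB]
2. ∠BAJ = 28°  [△ABJ]
3. ∠ABW = 67°  [△ARB]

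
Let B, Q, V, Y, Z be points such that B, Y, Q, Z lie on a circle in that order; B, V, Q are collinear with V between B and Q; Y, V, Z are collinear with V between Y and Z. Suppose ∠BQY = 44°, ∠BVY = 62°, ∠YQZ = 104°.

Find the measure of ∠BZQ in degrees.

1. ∠BZY = 44°  [same arc BY]
2. ∠QVZ = 62°  [vertical angles at V]
3. ∠YBZ = 76°  [cyclic BYQZ, opposite ∠B+∠Q]
4. ∠BYZ = 60°  [△BYZ]
5. ∠BVZ = 118°  [linear pair at V on BQ]
6. ∠BQZ = 60°  [same arc BZ]
7. ∠QBZ = 18°  [△BVZ]
8. ∠BZQ = 102°  [△BQZ]

∠BZQ = 102°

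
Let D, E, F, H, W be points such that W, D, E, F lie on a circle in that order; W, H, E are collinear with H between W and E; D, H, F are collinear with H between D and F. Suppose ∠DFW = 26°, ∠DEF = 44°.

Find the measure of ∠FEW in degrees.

∠FEW = 18°

1. ∠DWF = 136°  [cyclic WDEF, opposite ∠W+∠E]
2. ∠FDW = 18°  [△WDF]
3. ∠FEW = 18°  [same arc WF]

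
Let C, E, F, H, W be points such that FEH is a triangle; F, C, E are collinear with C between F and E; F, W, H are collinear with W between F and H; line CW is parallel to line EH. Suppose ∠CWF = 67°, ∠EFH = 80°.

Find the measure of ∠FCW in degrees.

1. ∠EHF = 67°  [CW∥EH, corresponding at W]
2. ∠FEH = 33°  [△FEH]
3. ∠FCW = 33°  [CW∥EH, corresponding at C]

∠FCW = 33°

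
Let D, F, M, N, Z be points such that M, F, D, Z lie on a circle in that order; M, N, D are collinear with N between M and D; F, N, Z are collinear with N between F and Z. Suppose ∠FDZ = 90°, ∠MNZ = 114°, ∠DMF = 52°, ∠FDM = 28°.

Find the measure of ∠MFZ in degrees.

1. ∠FMZ = 90°  [cyclic MFDZ, opposite ∠M+∠D]
2. ∠FZM = 28°  [same arc MF]
3. ∠MFZ = 62°  [△MFZ]

∠MFZ = 62°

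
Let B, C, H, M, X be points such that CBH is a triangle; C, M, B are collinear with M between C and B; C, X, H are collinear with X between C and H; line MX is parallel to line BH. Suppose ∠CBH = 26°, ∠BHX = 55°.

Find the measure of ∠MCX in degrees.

∠MCX = 99°

1. ∠BHC = 55°  [X on ray HC]
2. ∠BCH = 99°  [△CBH]
3. ∠MCX = 99°  [M on CB, X on CH]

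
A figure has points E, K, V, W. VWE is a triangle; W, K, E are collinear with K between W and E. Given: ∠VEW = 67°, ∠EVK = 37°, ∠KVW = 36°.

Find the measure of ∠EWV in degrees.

1. ∠KEV = 67°  [K on ray EW]
2. ∠EKV = 76°  [△VKE]
3. ∠VKW = 104°  [linear pair at K on WE]
4. ∠KWV = 40°  [△VWK]
5. ∠EWV = 40°  [K on ray WE]

∠EWV = 40°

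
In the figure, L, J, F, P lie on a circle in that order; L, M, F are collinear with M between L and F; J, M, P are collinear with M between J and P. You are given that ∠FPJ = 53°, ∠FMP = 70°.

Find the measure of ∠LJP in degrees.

1. ∠FLJ = 53°  [same arc JF]
2. ∠JML = 70°  [vertical angles at M]
3. ∠LJP = 57°  [△LMJ]

∠LJP = 57°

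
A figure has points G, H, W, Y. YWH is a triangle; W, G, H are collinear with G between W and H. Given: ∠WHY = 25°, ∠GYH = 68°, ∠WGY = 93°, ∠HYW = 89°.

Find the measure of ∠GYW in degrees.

∠GYW = 21°

1. ∠HWY = 66°  [△YWH]
2. ∠GWY = 66°  [G on ray WH]
3. ∠GYW = 21°  [△YWG]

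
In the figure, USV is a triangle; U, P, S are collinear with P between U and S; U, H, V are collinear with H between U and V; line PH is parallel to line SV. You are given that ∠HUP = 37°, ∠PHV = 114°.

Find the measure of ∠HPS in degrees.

1. ∠PHU = 66°  [linear pair at H on UV]
2. ∠HPU = 77°  [△UPH]
3. ∠HPS = 103°  [linear pair at P on US]

∠HPS = 103°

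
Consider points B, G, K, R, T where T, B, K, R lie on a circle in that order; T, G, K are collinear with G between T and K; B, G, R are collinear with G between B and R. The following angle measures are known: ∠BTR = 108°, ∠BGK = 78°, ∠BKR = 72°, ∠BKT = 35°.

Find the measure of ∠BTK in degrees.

1. ∠KBR = 67°  [△BGK]
2. ∠BRK = 41°  [△BKR]
3. ∠BTK = 41°  [same arc BK]

∠BTK = 41°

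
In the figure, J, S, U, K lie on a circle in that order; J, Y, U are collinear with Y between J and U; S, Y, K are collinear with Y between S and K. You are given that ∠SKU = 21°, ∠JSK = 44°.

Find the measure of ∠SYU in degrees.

1. ∠SJU = 21°  [same arc SU]
2. ∠JYS = 115°  [△JYS]
3. ∠SYU = 65°  [linear pair at Y on JU]

∠SYU = 65°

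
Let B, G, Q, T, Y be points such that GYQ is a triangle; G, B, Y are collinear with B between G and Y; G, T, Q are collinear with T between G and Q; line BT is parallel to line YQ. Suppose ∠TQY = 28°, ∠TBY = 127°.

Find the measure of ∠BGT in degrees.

∠BGT = 99°

1. ∠GQY = 28°  [T on ray QG]
2. ∠GBT = 53°  [linear pair at B on GY]
3. ∠BTG = 28°  [BT∥YQ, corresponding at T]
4. ∠BGT = 99°  [△GBT]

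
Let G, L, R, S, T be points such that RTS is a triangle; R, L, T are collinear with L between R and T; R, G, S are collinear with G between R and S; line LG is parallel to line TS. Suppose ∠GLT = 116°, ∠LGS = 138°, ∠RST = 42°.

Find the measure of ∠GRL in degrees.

1. ∠GLR = 64°  [linear pair at L on RT]
2. ∠LGR = 42°  [linear pair at G on RS]
3. ∠GRL = 74°  [△RLG]

∠GRL = 74°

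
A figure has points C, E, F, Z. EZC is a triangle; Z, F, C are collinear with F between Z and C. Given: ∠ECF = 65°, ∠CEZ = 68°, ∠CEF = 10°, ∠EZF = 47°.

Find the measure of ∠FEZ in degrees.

∠FEZ = 58°

1. ∠CFE = 105°  [△EFC]
2. ∠EFZ = 75°  [linear pair at F on ZC]
3. ∠FEZ = 58°  [△EZF]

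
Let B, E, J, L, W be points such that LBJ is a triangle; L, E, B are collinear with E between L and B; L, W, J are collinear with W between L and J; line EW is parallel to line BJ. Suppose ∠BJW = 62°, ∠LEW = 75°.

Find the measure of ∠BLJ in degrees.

∠BLJ = 43°

1. ∠BJL = 62°  [W on ray JL]
2. ∠JBL = 75°  [EW∥BJ, corresponding at E]
3. ∠BLJ = 43°  [△LBJ]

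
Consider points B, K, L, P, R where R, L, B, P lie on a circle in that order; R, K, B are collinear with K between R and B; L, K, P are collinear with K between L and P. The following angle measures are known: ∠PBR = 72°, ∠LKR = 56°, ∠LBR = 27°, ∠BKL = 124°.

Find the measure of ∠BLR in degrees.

1. ∠PLR = 72°  [same arc RP]
2. ∠BRL = 52°  [△RKL]
3. ∠BLR = 101°  [△RLB]

∠BLR = 101°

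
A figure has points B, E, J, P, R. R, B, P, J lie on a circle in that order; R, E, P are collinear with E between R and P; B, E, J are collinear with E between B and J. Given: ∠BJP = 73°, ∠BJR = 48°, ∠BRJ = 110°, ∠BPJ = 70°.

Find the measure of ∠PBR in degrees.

∠PBR = 59°

1. ∠BRP = 73°  [same arc BP]
2. ∠BPR = 48°  [same arc RB]
3. ∠PBR = 59°  [△RBP]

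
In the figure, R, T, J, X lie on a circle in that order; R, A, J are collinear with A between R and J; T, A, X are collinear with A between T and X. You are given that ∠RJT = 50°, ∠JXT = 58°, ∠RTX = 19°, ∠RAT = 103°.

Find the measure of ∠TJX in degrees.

1. ∠RXT = 50°  [same arc RT]
2. ∠TRX = 111°  [△RTX]
3. ∠TJX = 69°  [cyclic RTJX, opposite ∠R+∠J]

∠TJX = 69°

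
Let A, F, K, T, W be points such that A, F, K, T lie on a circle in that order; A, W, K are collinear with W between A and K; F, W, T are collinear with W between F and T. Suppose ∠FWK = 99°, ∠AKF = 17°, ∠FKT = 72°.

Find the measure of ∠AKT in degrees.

∠AKT = 55°

1. ∠AWT = 99°  [vertical angles at W]
2. ∠KFT = 64°  [△FWK]
3. ∠FTK = 44°  [△FKT]
4. ∠KWT = 81°  [linear pair at W on AK]
5. ∠AKT = 55°  [△KWT]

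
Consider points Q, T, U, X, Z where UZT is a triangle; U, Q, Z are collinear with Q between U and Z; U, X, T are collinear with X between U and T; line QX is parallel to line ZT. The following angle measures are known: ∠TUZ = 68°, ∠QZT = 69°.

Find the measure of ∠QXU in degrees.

∠QXU = 43°

1. ∠TZU = 69°  [Q on ray ZU]
2. ∠UTZ = 43°  [△UZT]
3. ∠QXU = 43°  [QX∥ZT, corresponding at X]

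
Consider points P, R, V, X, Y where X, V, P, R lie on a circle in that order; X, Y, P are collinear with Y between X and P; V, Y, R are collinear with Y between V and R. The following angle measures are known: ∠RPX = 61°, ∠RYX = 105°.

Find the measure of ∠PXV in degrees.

∠PXV = 44°

1. ∠RVX = 61°  [same arc XR]
2. ∠PYV = 105°  [vertical angles at Y]
3. ∠VYX = 75°  [linear pair at Y on XP]
4. ∠PXV = 44°  [△XYV]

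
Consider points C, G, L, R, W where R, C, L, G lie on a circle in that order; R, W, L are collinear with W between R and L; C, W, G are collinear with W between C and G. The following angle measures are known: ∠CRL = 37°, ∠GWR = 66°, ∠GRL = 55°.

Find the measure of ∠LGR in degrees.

1. ∠CGL = 37°  [same arc CL]
2. ∠GWL = 114°  [linear pair at W on RL]
3. ∠GLR = 29°  [△LWG]
4. ∠LGR = 96°  [△RLG]

∠LGR = 96°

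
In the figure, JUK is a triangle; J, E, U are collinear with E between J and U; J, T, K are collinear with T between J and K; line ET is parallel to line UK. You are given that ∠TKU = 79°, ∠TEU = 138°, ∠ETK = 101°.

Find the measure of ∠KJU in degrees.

1. ∠JET = 42°  [linear pair at E on JU]
2. ∠ETJ = 79°  [linear pair at T on JK]
3. ∠EJT = 59°  [△JET]
4. ∠KJU = 59°  [E on JU, T on JK]

∠KJU = 59°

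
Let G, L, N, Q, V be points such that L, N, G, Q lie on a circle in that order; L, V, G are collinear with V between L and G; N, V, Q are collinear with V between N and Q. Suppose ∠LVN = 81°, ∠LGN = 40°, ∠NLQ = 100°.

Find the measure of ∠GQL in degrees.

∠GQL = 99°

1. ∠GVQ = 81°  [vertical angles at V]
2. ∠LQN = 40°  [same arc LN]
3. ∠LNQ = 40°  [△LNQ]
4. ∠LVQ = 99°  [linear pair at V on LG]
5. ∠GLQ = 41°  [△LVQ]
6. ∠LGQ = 40°  [same arc LQ]
7. ∠GQL = 99°  [△LGQ]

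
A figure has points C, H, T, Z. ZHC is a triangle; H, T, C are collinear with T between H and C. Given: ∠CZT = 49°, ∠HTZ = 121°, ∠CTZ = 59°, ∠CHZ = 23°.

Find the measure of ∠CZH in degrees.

1. ∠TCZ = 72°  [△ZTC]
2. ∠HCZ = 72°  [T on ray CH]
3. ∠CZH = 85°  [△ZHC]

∠CZH = 85°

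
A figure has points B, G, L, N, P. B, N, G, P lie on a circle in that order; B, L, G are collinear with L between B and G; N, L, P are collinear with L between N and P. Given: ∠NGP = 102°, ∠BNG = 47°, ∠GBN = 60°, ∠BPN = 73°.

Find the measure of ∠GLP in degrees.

1. ∠NBP = 78°  [cyclic BNGP, opposite ∠B+∠G]
2. ∠GPN = 60°  [same arc NG]
3. ∠BNP = 29°  [△BNP]
4. ∠BGP = 29°  [same arc BP]
5. ∠GLP = 91°  [△GLP]

∠GLP = 91°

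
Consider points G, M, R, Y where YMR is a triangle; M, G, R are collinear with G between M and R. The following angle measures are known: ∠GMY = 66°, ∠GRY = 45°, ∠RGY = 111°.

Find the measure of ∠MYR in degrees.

∠MYR = 69°

1. ∠RMY = 66°  [G on ray MR]
2. ∠MRY = 45°  [G on ray RM]
3. ∠MYR = 69°  [△YMR]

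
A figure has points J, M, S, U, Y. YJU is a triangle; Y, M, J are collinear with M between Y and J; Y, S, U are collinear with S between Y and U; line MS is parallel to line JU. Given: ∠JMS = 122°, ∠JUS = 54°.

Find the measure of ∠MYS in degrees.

1. ∠SMY = 58°  [linear pair at M on YJ]
2. ∠JUY = 54°  [S on ray UY]
3. ∠UJY = 58°  [MS∥JU, corresponding at M]
4. ∠JYU = 68°  [△YJU]
5. ∠MYS = 68°  [M on YJ, S on YU]

∠MYS = 68°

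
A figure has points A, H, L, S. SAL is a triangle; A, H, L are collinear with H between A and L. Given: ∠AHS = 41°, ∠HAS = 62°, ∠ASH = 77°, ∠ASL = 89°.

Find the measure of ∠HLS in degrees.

1. ∠LAS = 62°  [H on ray AL]
2. ∠ALS = 29°  [△SAL]
3. ∠HLS = 29°  [H on ray LA]

∠HLS = 29°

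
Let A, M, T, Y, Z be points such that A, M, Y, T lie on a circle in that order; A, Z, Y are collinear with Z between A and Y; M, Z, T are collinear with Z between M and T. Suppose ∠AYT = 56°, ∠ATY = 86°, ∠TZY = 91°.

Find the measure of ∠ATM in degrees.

1. ∠TAY = 38°  [△AYT]
2. ∠AZT = 89°  [linear pair at Z on AY]
3. ∠ATM = 53°  [△AZT]

∠ATM = 53°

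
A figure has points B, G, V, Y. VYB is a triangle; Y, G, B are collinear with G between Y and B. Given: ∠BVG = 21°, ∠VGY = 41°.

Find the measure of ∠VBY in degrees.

1. ∠BGV = 139°  [linear pair at G on YB]
2. ∠GBV = 20°  [△VGB]
3. ∠VBY = 20°  [G on ray BY]

∠VBY = 20°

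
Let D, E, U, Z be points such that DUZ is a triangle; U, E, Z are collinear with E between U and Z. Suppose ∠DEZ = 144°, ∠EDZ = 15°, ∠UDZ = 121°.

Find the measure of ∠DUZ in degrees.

1. ∠DZE = 21°  [△DEZ]
2. ∠DZU = 21°  [E on ray ZU]
3. ∠DUZ = 38°  [△DUZ]

∠DUZ = 38°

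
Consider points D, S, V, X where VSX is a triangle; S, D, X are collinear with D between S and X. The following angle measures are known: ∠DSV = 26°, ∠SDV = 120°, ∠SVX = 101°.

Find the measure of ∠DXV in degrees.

∠DXV = 53°

1. ∠VSX = 26°  [D on ray SX]
2. ∠SXV = 53°  [△VSX]
3. ∠DXV = 53°  [D on ray XS]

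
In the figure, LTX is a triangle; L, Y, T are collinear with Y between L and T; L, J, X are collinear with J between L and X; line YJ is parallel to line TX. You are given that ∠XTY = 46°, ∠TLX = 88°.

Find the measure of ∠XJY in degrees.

∠XJY = 134°

1. ∠LTX = 46°  [Y on ray TL]
2. ∠LXT = 46°  [△LTX]
3. ∠LJY = 46°  [YJ∥TX, corresponding at J]
4. ∠XJY = 134°  [linear pair at J on LX]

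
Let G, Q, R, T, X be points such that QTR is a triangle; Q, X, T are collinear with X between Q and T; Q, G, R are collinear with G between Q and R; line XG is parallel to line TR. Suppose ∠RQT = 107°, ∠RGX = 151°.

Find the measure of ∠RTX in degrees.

1. ∠GQX = 107°  [X on QT, G on QR]
2. ∠QGX = 29°  [linear pair at G on QR]
3. ∠GXQ = 44°  [△QXG]
4. ∠GXT = 136°  [linear pair at X on QT]
5. ∠RTX = 44°  [XG∥TR, co-interior at T–X]

∠RTX = 44°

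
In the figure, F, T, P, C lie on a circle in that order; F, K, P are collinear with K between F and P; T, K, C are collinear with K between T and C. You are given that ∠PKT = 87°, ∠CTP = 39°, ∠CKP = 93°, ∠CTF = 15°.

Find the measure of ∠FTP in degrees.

∠FTP = 54°

1. ∠FKT = 93°  [linear pair at K on FP]
2. ∠FPT = 54°  [△TKP]
3. ∠PFT = 72°  [△FKT]
4. ∠FTP = 54°  [△FTP]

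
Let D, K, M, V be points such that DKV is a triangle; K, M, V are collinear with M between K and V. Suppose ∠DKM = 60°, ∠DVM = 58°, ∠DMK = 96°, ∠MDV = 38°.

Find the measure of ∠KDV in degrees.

1. ∠DKV = 60°  [M on ray KV]
2. ∠DVK = 58°  [M on ray VK]
3. ∠KDV = 62°  [△DKV]

∠KDV = 62°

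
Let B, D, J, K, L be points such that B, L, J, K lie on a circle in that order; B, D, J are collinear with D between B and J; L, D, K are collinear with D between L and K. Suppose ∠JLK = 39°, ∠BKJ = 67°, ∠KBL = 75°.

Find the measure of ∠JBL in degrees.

1. ∠KJL = 105°  [cyclic BLJK, opposite ∠B+∠J]
2. ∠JKL = 36°  [△LJK]
3. ∠JBL = 36°  [same arc LJ]

∠JBL = 36°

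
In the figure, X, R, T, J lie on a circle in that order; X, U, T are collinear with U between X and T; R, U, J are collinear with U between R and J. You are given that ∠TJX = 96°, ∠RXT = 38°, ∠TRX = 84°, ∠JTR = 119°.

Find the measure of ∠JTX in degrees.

∠JTX = 61°

1. ∠RTX = 58°  [△XRT]
2. ∠JXR = 61°  [cyclic XRTJ, opposite ∠X+∠T]
3. ∠RJX = 58°  [same arc XR]
4. ∠JRX = 61°  [△XRJ]
5. ∠JTX = 61°  [same arc XJ]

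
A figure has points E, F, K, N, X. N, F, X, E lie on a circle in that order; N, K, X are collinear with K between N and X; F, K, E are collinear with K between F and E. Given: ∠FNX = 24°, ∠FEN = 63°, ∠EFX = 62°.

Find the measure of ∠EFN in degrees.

1. ∠FEX = 24°  [same arc FX]
2. ∠EXF = 94°  [△FXE]
3. ∠ENF = 86°  [cyclic NFXE, opposite ∠N+∠X]
4. ∠EFN = 31°  [△NFE]

∠EFN = 31°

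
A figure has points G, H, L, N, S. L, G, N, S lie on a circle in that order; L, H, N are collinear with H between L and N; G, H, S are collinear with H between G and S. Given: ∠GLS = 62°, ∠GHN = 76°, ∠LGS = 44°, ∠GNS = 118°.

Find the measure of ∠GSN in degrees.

∠GSN = 32°

1. ∠LHS = 76°  [vertical angles at H]
2. ∠LNS = 44°  [same arc LS]
3. ∠NHS = 104°  [linear pair at H on LN]
4. ∠GSN = 32°  [△NHS]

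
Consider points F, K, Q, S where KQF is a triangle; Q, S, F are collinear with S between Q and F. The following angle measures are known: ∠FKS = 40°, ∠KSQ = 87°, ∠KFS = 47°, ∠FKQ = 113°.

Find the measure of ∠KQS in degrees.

∠KQS = 20°

1. ∠KFQ = 47°  [S on ray FQ]
2. ∠FQK = 20°  [△KQF]
3. ∠KQS = 20°  [S on ray QF]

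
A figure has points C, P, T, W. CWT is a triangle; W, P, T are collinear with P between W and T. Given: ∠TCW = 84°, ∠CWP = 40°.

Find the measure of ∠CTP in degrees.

∠CTP = 56°

1. ∠CWT = 40°  [P on ray WT]
2. ∠CTW = 56°  [△CWT]
3. ∠CTP = 56°  [P on ray TW]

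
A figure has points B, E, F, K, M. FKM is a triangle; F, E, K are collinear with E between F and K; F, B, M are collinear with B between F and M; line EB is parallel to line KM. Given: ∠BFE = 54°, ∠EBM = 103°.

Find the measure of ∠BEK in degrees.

1. ∠EBF = 77°  [linear pair at B on FM]
2. ∠BEF = 49°  [△FEB]
3. ∠BEK = 131°  [linear pair at E on FK]

∠BEK = 131°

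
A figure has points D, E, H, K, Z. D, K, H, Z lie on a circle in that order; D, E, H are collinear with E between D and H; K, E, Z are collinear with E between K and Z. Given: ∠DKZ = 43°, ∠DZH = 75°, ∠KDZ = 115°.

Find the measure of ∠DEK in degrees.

∠DEK = 84°

1. ∠DZK = 22°  [△DKZ]
2. ∠DKH = 105°  [cyclic DKHZ, opposite ∠K+∠Z]
3. ∠DHK = 22°  [same arc DK]
4. ∠HDK = 53°  [△DKH]
5. ∠DEK = 84°  [△DEK]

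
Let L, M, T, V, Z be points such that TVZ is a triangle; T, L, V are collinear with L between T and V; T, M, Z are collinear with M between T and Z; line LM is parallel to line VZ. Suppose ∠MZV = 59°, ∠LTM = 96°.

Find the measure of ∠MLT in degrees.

1. ∠TZV = 59°  [M on ray ZT]
2. ∠VTZ = 96°  [L on TV, M on TZ]
3. ∠TVZ = 25°  [△TVZ]
4. ∠MLT = 25°  [LM∥VZ, corresponding at L]

∠MLT = 25°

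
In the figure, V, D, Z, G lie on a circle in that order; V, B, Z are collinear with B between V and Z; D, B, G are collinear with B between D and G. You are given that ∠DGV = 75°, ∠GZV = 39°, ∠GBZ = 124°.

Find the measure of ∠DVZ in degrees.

1. ∠GDV = 39°  [same arc VG]
2. ∠DBV = 124°  [vertical angles at B]
3. ∠DVZ = 17°  [△VBD]

∠DVZ = 17°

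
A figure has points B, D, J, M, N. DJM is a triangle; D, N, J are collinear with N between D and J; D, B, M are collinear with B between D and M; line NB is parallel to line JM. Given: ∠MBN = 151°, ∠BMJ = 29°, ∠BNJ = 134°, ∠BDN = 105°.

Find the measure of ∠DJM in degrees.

1. ∠DMJ = 29°  [B on ray MD]
2. ∠JDM = 105°  [N on DJ, B on DM]
3. ∠DJM = 46°  [△DJM]

∠DJM = 46°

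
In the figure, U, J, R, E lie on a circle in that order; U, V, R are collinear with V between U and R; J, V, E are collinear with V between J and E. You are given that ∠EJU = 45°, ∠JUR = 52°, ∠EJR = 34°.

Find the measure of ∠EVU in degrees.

∠EVU = 97°

1. ∠ERU = 45°  [same arc UE]
2. ∠JER = 52°  [same arc JR]
3. ∠EVR = 83°  [△RVE]
4. ∠EVU = 97°  [linear pair at V on UR]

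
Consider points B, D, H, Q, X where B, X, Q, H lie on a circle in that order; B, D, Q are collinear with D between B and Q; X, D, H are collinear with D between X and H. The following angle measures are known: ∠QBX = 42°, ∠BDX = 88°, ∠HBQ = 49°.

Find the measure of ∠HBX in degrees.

∠HBX = 91°

1. ∠QHX = 42°  [same arc XQ]
2. ∠HXQ = 49°  [same arc QH]
3. ∠HQX = 89°  [△XQH]
4. ∠HBX = 91°  [cyclic BXQH, opposite ∠B+∠Q]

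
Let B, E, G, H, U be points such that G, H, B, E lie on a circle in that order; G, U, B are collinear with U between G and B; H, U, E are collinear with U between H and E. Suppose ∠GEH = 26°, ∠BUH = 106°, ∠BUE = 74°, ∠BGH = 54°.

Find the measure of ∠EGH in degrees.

1. ∠GUH = 74°  [linear pair at U on GB]
2. ∠EHG = 52°  [△GUH]
3. ∠EGH = 102°  [△GHE]

∠EGH = 102°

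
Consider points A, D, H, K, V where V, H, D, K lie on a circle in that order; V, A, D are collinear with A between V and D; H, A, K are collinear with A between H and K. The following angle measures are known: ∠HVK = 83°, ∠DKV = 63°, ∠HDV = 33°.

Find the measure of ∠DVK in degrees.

∠DVK = 53°

1. ∠HKV = 33°  [same arc VH]
2. ∠KHV = 64°  [△VHK]
3. ∠KDV = 64°  [same arc VK]
4. ∠DVK = 53°  [△VDK]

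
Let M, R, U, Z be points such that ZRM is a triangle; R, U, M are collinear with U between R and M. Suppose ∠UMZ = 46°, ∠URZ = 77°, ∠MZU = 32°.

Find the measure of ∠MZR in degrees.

∠MZR = 57°

1. ∠RMZ = 46°  [U on ray MR]
2. ∠MRZ = 77°  [U on ray RM]
3. ∠MZR = 57°  [△ZRM]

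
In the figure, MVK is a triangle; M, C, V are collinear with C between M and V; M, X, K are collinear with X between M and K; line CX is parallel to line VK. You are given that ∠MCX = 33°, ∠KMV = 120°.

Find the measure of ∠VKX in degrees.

1. ∠KVM = 33°  [CX∥VK, corresponding at C]
2. ∠MKV = 27°  [△MVK]
3. ∠VKX = 27°  [X on ray KM]

∠VKX = 27°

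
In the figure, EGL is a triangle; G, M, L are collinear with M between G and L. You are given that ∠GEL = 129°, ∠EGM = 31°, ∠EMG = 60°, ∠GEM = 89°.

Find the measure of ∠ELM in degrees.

1. ∠EGL = 31°  [M on ray GL]
2. ∠ELG = 20°  [△EGL]
3. ∠ELM = 20°  [M on ray LG]

∠ELM = 20°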